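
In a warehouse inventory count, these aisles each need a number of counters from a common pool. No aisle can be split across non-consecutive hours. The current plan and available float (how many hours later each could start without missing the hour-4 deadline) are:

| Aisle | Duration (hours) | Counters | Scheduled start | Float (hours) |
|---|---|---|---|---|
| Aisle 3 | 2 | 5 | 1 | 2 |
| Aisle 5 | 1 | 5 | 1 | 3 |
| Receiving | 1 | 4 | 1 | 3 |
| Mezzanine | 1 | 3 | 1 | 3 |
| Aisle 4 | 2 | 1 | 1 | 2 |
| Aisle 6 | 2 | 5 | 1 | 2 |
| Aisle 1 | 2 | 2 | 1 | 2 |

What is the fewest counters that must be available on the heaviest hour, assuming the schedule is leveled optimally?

Early-start (Aisle 3@1, Aisle 5@1, Receiving@1, Mezzanine@1, Aisle 4@1, Aisle 6@1, Aisle 1@1) gives peak 25: h1:25  h2:13  h3:0  h4:0.
Shift Receiving→2, Mezzanine→4, Aisle 4→2, Aisle 6→3, Aisle 1→3.
Schedule Aisle 3@1, Aisle 5@1, Receiving@2, Mezzanine@4, Aisle 4@2, Aisle 6@3, Aisle 1@3: h1:10  h2:10  h3:8  h4:10 — peak 10.
Total counter-hours = 38 over 4 hours ⇒ peak ≥ ⌈38/4⌉ = 10, so 10 is optimal.

10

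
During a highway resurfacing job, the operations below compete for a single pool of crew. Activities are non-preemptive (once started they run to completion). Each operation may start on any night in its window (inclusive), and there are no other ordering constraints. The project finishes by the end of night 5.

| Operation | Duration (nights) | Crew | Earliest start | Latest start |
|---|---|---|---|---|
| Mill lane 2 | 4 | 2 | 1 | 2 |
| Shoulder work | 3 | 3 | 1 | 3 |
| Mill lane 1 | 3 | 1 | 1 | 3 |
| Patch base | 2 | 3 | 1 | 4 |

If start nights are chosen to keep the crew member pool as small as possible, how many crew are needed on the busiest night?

6

Early-start (Mill lane 2@1, Shoulder work@1, Mill lane 1@1, Patch base@1) gives peak 9: n1:9  n2:9  n3:6  n4:2  n5:0.
Shift Patch base→4.
Schedule Mill lane 2@1, Shoulder work@1, Mill lane 1@1, Patch base@4: n1:6  n2:6  n3:6  n4:5  n5:3 — peak 6.
Total crew member-nights = 26 over 5 nights ⇒ peak ≥ ⌈26/5⌉ = 6, so 6 is optimal.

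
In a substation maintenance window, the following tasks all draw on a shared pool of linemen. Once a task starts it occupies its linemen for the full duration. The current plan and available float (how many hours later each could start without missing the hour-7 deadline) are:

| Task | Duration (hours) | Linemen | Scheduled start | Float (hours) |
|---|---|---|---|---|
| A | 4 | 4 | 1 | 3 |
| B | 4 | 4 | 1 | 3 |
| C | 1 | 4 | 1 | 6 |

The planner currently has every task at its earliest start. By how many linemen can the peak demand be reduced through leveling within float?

Early-start peak: h1:12  h2:8  h3:8  h4:8  h5:0  h6:0  h7:0 ⇒ 12.
Leveled (A@1, B@1, C@5): h1:8  h2:8  h3:8  h4:8  h5:4  h6:0  h7:0 ⇒ 8.
Reduction 12 − 8 = 4.

4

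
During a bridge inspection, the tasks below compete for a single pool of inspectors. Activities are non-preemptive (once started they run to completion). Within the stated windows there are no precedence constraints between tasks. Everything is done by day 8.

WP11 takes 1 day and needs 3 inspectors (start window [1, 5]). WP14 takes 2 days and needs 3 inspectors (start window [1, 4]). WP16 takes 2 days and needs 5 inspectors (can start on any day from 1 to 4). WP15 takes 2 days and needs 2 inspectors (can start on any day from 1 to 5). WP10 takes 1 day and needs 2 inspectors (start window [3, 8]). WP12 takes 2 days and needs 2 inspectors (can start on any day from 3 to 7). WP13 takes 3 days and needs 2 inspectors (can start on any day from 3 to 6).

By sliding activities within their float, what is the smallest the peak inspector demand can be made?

Early-start (WP11@1, WP14@1, WP16@1, WP15@1, WP10@3, WP12@3, WP13@3) gives peak 13: d1:13  d2:10  d3:6  d4:4  d5:2  d6:0  d7:0  d8:0.
Shift WP14→2, WP16→4, WP12→6, WP13→6.
Schedule WP11@1, WP14@2, WP16@4, WP15@1, WP10@3, WP12@6, WP13@6: d1:5  d2:5  d3:5  d4:5  d5:5  d6:4  d7:4  d8:2 — peak 5.
Total inspector-days = 35 over 8 days ⇒ peak ≥ ⌈35/8⌉ = 5, so 5 is optimal.

5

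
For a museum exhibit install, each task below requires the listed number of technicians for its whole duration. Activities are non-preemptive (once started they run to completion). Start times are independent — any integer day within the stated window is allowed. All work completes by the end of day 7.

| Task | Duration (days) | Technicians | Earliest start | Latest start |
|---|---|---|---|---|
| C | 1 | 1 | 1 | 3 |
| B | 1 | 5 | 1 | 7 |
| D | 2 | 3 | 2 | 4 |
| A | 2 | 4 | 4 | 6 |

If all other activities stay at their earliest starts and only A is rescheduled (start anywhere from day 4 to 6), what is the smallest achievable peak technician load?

6

A@4: d1:6  d2:3  d3:3  d4:4  d5:4  d6:0  d7:0 → peak 6
A@5: d1:6  d2:3  d3:3  d4:0  d5:4  d6:4  d7:0 → peak 6
A@6: d1:6  d2:3  d3:3  d4:0  d5:0  d6:4  d7:4 → peak 6
Best is A@4, peak 6.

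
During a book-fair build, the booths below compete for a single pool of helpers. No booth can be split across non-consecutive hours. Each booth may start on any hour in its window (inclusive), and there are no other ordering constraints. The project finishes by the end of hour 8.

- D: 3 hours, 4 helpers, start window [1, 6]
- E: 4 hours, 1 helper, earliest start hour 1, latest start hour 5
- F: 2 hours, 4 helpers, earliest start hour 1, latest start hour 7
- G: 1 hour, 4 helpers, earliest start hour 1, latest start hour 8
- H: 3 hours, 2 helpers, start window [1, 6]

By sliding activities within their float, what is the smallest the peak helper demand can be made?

6

Early-start (D@1, E@1, F@1, G@1, H@1) gives peak 15: h1:15  h2:11  h3:7  h4:1  h5:0  h6:0  h7:0  h8:0.
Shift F→4, G→6, H→5.
Schedule D@1, E@1, F@4, G@6, H@5: h1:5  h2:5  h3:5  h4:5  h5:6  h6:6  h7:2  h8:0 — peak 6.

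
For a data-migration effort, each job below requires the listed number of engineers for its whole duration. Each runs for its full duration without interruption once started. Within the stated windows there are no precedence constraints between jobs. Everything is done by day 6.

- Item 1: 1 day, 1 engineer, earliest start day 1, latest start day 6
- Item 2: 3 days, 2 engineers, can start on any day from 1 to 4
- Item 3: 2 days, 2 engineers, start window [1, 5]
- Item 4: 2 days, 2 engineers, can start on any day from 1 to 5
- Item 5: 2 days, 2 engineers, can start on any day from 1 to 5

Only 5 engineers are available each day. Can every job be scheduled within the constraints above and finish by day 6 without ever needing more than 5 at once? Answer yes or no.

Schedule Item 1@1, Item 2@1, Item 3@2, Item 4@4, Item 5@4: d1:3  d2:4  d3:4  d4:4  d5:4  d6:0 — peak 4 ≤ 5.

yes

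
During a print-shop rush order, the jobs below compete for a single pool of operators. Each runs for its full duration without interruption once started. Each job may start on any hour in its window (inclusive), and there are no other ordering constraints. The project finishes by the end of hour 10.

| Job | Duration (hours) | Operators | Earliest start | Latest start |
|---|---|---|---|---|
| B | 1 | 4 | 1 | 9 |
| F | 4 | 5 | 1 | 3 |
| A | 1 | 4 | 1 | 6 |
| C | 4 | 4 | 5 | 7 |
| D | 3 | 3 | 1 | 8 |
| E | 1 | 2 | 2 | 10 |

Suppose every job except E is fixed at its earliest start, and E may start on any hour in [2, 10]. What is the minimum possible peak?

16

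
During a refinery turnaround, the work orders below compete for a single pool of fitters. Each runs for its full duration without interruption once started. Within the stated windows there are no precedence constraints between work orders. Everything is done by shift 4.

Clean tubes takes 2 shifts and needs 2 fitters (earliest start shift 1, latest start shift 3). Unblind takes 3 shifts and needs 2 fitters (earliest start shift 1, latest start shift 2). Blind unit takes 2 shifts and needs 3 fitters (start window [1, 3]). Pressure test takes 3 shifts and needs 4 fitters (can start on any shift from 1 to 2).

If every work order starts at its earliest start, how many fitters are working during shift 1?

At early start, shift 1 has: Clean tubes, Unblind, Blind unit, Pressure test.
Demand: 2 + 2 + 3 + 4 = 11.

11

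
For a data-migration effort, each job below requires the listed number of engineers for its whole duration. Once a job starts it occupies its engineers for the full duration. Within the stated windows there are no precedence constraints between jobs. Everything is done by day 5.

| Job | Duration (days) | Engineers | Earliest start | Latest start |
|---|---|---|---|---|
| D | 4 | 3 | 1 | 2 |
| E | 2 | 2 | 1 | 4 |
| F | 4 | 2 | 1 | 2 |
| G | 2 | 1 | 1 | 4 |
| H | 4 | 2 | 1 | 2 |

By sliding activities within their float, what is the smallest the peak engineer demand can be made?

9

Early-start (D@1, E@1, F@1, G@1, H@1) gives peak 10: d1:10  d2:10  d3:7  d4:7  d5:0.
Shift G→3.
Schedule D@1, E@1, F@1, G@3, H@1: d1:9  d2:9  d3:8  d4:8  d5:0 — peak 9.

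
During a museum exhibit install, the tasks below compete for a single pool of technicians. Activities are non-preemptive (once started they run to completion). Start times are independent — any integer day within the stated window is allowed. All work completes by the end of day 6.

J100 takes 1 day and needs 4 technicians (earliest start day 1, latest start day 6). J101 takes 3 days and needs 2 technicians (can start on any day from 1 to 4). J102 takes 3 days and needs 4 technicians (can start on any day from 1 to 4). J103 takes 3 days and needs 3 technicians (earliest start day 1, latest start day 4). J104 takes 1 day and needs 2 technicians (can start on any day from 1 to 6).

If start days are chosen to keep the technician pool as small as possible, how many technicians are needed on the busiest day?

7

Early-start (J100@1, J101@1, J102@1, J103@1, J104@1) gives peak 15: d1:15  d2:9  d3:9  d4:0  d5:0  d6:0.
Shift J102→2, J103→4, J104→5.
Schedule J100@1, J101@1, J102@2, J103@4, J104@5: d1:6  d2:6  d3:6  d4:7  d5:5  d6:3 — peak 7.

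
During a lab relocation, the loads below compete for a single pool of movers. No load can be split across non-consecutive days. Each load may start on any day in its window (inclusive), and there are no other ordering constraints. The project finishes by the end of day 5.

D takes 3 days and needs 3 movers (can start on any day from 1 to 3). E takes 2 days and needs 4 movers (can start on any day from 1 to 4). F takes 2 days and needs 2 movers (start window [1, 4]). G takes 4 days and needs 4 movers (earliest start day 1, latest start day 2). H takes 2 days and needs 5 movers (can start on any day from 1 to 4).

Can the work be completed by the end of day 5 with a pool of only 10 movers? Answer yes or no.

no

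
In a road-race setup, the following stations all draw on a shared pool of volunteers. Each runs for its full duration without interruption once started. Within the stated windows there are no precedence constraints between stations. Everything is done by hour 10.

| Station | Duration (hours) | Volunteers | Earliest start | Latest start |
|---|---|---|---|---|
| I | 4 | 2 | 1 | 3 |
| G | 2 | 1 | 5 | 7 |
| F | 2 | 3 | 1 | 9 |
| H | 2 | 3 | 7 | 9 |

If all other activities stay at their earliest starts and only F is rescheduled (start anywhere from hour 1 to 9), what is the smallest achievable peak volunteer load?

3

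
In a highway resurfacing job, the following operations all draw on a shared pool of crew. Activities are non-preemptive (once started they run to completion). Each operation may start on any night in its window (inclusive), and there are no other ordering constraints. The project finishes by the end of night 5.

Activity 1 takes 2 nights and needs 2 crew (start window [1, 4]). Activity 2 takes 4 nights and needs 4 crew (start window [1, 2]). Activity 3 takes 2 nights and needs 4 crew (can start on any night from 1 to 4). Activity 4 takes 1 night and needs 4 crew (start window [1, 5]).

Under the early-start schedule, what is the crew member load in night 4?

At early start, night 4 has: Activity 2.
Demand: 4 = 4.

4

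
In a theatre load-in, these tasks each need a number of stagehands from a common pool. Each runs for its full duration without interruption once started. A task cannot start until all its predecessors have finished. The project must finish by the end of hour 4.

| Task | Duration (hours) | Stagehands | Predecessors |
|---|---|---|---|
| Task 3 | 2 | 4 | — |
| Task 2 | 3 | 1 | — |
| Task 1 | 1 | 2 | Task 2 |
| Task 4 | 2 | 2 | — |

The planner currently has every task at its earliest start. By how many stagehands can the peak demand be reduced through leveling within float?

2

Early-start peak: h1:7  h2:7  h3:1  h4:2 ⇒ 7.
Leveled (Task 3@1, Task 2@1, Task 1@4, Task 4@3): h1:5  h2:5  h3:3  h4:4 ⇒ 5.
Reduction 7 − 5 = 2.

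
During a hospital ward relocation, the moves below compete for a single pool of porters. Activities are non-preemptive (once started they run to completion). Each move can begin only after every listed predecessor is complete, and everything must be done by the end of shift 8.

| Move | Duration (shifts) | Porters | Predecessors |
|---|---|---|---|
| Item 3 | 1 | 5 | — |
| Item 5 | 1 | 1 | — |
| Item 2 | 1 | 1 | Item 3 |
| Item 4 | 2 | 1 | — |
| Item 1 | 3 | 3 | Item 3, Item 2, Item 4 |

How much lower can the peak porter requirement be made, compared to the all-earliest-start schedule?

2

Early-start peak: s1:7  s2:2  s3:3  s4:3  s5:3  s6:0  s7:0  s8:0 ⇒ 7.
Leveled (Item 3@1, Item 5@2, Item 2@2, Item 4@2, Item 1@4): s1:5  s2:3  s3:1  s4:3  s5:3  s6:3  s7:0  s8:0 ⇒ 5.
Reduction 7 − 5 = 2.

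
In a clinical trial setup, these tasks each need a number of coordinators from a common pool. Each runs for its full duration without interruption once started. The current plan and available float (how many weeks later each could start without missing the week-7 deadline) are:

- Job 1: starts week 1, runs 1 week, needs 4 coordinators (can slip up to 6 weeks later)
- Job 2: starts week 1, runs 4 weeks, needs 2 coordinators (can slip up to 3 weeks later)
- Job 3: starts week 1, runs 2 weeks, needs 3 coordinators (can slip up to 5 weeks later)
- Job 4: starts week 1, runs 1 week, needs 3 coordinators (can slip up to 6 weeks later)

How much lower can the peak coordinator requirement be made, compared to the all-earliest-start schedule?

Early-start peak: w1:12  w2:5  w3:2  w4:2  w5:0  w6:0  w7:0 ⇒ 12.
Leveled (Job 1@1, Job 2@2, Job 3@2, Job 4@4): w1:4  w2:5  w3:5  w4:5  w5:2  w6:0  w7:0 ⇒ 5.
Reduction 12 − 5 = 7.

7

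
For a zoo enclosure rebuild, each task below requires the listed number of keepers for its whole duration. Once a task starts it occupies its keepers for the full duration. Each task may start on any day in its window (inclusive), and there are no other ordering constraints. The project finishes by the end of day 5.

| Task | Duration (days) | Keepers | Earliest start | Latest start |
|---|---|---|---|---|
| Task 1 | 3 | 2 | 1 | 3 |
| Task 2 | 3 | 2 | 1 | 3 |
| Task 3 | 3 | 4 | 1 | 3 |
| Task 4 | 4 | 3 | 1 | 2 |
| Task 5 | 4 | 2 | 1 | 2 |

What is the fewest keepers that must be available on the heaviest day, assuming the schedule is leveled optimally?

Schedule Task 1@1, Task 2@1, Task 3@1, Task 4@1, Task 5@1: d1:13  d2:13  d3:13  d4:5  d5:0 — peak 13.

13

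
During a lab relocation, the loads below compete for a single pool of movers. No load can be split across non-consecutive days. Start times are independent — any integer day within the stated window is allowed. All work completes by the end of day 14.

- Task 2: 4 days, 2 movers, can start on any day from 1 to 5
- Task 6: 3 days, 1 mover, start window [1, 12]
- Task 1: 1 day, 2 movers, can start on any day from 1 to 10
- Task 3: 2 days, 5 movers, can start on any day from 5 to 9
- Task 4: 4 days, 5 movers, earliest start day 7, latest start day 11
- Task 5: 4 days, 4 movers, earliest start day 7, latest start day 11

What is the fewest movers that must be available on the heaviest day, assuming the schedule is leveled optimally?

Early-start (Task 2@1, Task 6@1, Task 1@1, Task 3@5, Task 4@7, Task 5@7) gives peak 9: d1:5  d2:3  d3:3  d4:2  d5:5  d6:5  d7:9  d8:9  d9:9  d10:9  d11:0  d12:0  d13:0  d14:0.
Shift Task 5→11.
Schedule Task 2@1, Task 6@1, Task 1@1, Task 3@5, Task 4@7, Task 5@11: d1:5  d2:3  d3:3  d4:2  d5:5  d6:5  d7:5  d8:5  d9:5  d10:5  d11:4  d12:4  d13:4  d14:4 — peak 5.
Total mover-days = 59 over 14 days ⇒ peak ≥ ⌈59/14⌉ = 5, so 5 is optimal.

5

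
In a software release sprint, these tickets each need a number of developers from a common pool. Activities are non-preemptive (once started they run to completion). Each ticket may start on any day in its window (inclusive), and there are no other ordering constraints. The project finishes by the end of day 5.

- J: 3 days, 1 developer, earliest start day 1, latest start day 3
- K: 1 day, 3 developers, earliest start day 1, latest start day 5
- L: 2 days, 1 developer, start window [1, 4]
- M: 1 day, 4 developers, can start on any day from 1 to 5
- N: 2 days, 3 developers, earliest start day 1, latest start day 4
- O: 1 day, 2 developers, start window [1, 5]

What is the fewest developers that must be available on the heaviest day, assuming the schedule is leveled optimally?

Early-start (J@1, K@1, L@1, M@1, N@1, O@1) gives peak 14: d1:14  d2:5  d3:1  d4:0  d5:0.
Shift K→4, L→3, M→5, O→3.
Schedule J@1, K@4, L@3, M@5, N@1, O@3: d1:4  d2:4  d3:4  d4:4  d5:4 — peak 4.
Total developer-days = 20 over 5 days ⇒ peak ≥ ⌈20/5⌉ = 4, so 4 is optimal.

4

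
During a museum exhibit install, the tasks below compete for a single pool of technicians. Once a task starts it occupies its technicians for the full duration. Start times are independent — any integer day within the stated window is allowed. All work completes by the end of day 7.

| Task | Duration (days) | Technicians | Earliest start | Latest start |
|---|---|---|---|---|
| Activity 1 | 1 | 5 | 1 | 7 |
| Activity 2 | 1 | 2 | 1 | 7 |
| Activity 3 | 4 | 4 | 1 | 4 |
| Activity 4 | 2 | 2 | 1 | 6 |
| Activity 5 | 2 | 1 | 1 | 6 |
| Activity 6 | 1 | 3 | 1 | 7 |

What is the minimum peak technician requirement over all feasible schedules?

Early-start (Activity 1@1, Activity 2@1, Activity 3@1, Activity 4@1, Activity 5@1, Activity 6@1) gives peak 17: d1:17  d2:7  d3:4  d4:4  d5:0  d6:0  d7:0.
Shift Activity 2→2, Activity 3→4, Activity 4→2, Activity 5→4, Activity 6→3.
Schedule Activity 1@1, Activity 2@2, Activity 3@4, Activity 4@2, Activity 5@4, Activity 6@3: d1:5  d2:4  d3:5  d4:5  d5:5  d6:4  d7:4 — peak 5.
Total technician-days = 32 over 7 days ⇒ peak ≥ ⌈32/7⌉ = 5, so 5 is optimal.

5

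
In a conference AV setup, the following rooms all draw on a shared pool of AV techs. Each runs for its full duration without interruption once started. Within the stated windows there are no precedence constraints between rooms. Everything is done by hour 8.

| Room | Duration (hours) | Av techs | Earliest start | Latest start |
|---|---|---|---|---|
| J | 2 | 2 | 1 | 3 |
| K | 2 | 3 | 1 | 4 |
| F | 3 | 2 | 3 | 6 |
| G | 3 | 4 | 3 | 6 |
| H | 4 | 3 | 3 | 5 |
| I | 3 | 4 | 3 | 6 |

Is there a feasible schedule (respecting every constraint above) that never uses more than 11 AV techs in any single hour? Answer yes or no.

Schedule J@1, K@1, F@3, G@3, H@3, I@6: h1:5  h2:5  h3:9  h4:9  h5:9  h6:7  h7:4  h8:4 — peak 9 ≤ 11.

yes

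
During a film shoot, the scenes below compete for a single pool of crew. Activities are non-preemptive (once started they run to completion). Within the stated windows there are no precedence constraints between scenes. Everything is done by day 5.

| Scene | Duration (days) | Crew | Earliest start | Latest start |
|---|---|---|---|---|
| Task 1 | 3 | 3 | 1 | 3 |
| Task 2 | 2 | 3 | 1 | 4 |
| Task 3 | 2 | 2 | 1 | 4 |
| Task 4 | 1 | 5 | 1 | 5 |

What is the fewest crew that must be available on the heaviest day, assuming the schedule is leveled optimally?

Early-start (Task 1@1, Task 2@1, Task 3@1, Task 4@1) gives peak 13: d1:13  d2:8  d3:3  d4:0  d5:0.
Shift Task 3→3, Task 4→5.
Schedule Task 1@1, Task 2@1, Task 3@3, Task 4@5: d1:6  d2:6  d3:5  d4:2  d5:5 — peak 6.

6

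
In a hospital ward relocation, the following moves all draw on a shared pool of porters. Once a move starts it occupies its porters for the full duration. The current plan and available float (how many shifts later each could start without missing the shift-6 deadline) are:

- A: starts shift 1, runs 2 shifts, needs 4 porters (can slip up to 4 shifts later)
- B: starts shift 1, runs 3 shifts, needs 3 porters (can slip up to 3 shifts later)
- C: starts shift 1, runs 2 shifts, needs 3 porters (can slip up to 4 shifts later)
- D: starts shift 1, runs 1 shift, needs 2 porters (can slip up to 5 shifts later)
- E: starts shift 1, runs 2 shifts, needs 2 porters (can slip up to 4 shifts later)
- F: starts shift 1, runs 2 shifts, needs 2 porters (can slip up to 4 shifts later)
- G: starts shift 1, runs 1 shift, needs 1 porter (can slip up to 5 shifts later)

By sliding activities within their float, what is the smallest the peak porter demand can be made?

6

Early-start (A@1, B@1, C@1, D@1, E@1, F@1, G@1) gives peak 17: s1:17  s2:14  s3:3  s4:0  s5:0  s6:0.
Shift B→3, C→3, D→6, F→5, G→5.
Schedule A@1, B@3, C@3, D@6, E@1, F@5, G@5: s1:6  s2:6  s3:6  s4:6  s5:6  s6:4 — peak 6.
Total porter-shifts = 34 over 6 shifts ⇒ peak ≥ ⌈34/6⌉ = 6, so 6 is optimal.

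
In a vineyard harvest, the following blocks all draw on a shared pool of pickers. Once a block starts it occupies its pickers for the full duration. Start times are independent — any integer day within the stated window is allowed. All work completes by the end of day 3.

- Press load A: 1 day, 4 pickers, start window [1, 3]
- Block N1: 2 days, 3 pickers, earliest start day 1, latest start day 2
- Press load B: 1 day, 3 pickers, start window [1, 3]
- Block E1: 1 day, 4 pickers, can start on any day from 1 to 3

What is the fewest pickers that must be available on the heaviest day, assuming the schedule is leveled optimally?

Early-start (Press load A@1, Block N1@1, Press load B@1, Block E1@1) gives peak 14: d1:14  d2:3  d3:0.
Shift Press load B→2, Block E1→3.
Schedule Press load A@1, Block N1@1, Press load B@2, Block E1@3: d1:7  d2:6  d3:4 — peak 7.

7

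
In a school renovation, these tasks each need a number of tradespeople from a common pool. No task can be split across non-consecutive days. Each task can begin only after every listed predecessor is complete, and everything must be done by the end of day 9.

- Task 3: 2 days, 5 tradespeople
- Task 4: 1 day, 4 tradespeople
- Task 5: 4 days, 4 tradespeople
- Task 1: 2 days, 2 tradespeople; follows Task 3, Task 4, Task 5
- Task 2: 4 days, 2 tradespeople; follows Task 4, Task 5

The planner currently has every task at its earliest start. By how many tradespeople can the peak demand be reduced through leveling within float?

Early-start peak: d1:13  d2:9  d3:4  d4:4  d5:4  d6:4  d7:2  d8:2  d9:0 ⇒ 13.
Leveled (Task 3@6, Task 4@1, Task 5@2, Task 1@8, Task 2@6): d1:4  d2:4  d3:4  d4:4  d5:4  d6:7  d7:7  d8:4  d9:4 ⇒ 7.
Reduction 13 − 7 = 6.

6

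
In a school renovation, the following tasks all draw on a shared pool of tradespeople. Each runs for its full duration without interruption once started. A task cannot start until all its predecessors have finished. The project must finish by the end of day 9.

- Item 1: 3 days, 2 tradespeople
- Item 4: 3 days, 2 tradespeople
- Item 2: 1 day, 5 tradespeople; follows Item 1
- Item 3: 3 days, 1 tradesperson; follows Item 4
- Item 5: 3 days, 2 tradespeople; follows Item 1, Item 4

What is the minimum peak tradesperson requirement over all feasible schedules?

Early-start (Item 1@1, Item 4@1, Item 2@4, Item 3@4, Item 5@4) gives peak 8: d1:4  d2:4  d3:4  d4:8  d5:3  d6:3  d7:0  d8:0  d9:0.
Shift Item 3→5, Item 5→5.
Schedule Item 1@1, Item 4@1, Item 2@4, Item 3@5, Item 5@5: d1:4  d2:4  d3:4  d4:5  d5:3  d6:3  d7:3  d8:0  d9:0 — peak 5.

5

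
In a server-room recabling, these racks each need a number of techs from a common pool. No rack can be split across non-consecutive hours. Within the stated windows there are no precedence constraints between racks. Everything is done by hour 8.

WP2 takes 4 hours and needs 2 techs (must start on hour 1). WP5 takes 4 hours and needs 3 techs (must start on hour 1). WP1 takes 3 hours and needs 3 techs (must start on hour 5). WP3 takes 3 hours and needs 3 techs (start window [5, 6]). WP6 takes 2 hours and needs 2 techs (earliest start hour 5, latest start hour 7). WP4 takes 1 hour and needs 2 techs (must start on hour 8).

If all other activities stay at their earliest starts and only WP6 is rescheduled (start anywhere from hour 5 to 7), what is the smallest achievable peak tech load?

WP6@5: h1:5  h2:5  h3:5  h4:5  h5:8  h6:8  h7:6  h8:2 → peak 8
WP6@6: h1:5  h2:5  h3:5  h4:5  h5:6  h6:8  h7:8  h8:2 → peak 8
WP6@7: h1:5  h2:5  h3:5  h4:5  h5:6  h6:6  h7:8  h8:4 → peak 8
Best is WP6@5, peak 8.

8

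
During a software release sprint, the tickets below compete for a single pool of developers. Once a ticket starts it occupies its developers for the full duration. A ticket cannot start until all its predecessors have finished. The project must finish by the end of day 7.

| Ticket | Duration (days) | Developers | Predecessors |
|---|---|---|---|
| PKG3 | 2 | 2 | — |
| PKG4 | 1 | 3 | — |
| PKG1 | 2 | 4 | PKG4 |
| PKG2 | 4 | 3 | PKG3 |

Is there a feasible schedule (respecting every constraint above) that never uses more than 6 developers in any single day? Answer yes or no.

yes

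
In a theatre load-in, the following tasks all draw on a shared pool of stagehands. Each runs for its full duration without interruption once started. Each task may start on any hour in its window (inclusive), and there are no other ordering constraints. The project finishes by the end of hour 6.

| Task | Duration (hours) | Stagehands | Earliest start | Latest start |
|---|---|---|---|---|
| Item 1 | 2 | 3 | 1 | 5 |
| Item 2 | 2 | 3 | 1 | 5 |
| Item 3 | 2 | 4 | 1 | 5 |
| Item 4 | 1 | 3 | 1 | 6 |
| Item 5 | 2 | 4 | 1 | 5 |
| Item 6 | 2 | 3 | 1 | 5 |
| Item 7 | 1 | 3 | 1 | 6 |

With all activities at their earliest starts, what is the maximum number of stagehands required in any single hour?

23

Early-start schedule: Item 1@1, Item 2@1, Item 3@1, Item 4@1, Item 5@1, Item 6@1, Item 7@1.
Load per hour: hour 1: 23, hour 2: 17, hour 3: 0, hour 4: 0, hour 5: 0, hour 6: 0.
Peak is 23.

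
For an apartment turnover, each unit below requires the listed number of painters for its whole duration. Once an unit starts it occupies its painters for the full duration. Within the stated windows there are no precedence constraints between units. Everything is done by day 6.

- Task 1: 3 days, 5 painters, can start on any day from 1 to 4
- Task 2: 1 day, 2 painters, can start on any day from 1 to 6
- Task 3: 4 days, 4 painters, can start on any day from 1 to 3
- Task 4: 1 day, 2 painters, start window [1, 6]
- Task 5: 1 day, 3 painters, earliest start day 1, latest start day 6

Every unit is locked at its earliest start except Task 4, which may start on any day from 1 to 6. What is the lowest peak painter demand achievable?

14

Task 4@1: d1:16  d2:9  d3:9  d4:4  d5:0  d6:0 → peak 16
Task 4@2: d1:14  d2:11  d3:9  d4:4  d5:0  d6:0 → peak 14
Task 4@3: d1:14  d2:9  d3:11  d4:4  d5:0  d6:0 → peak 14
Task 4@4: d1:14  d2:9  d3:9  d4:6  d5:0  d6:0 → peak 14
Task 4@5: d1:14  d2:9  d3:9  d4:4  d5:2  d6:0 → peak 14
Task 4@6: d1:14  d2:9  d3:9  d4:4  d5:0  d6:2 → peak 14
Best is Task 4@2, peak 14.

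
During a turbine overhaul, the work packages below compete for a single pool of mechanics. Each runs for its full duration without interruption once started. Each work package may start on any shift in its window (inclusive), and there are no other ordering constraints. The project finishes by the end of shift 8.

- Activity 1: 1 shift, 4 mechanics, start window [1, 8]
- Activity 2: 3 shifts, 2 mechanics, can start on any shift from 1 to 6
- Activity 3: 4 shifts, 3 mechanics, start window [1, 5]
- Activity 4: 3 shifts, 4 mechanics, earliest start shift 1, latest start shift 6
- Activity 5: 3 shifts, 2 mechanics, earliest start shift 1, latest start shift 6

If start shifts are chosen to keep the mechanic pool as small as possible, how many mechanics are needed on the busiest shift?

Early-start (Activity 1@1, Activity 2@1, Activity 3@1, Activity 4@1, Activity 5@1) gives peak 15: s1:15  s2:11  s3:11  s4:3  s5:0  s6:0  s7:0  s8:0.
Shift Activity 3→2, Activity 4→6, Activity 5→4.
Schedule Activity 1@1, Activity 2@1, Activity 3@2, Activity 4@6, Activity 5@4: s1:6  s2:5  s3:5  s4:5  s5:5  s6:6  s7:4  s8:4 — peak 6.

6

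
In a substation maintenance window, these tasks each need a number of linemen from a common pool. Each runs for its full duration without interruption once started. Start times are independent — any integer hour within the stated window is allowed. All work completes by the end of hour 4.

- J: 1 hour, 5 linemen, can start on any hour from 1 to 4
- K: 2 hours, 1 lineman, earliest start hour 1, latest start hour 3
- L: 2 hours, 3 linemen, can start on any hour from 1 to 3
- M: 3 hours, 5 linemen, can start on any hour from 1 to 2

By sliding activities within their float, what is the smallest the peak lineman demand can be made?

8

Early-start (J@1, K@1, L@1, M@1) gives peak 14: h1:14  h2:9  h3:5  h4:0.
Shift L→3, M→2.
Schedule J@1, K@1, L@3, M@2: h1:6  h2:6  h3:8  h4:8 — peak 8.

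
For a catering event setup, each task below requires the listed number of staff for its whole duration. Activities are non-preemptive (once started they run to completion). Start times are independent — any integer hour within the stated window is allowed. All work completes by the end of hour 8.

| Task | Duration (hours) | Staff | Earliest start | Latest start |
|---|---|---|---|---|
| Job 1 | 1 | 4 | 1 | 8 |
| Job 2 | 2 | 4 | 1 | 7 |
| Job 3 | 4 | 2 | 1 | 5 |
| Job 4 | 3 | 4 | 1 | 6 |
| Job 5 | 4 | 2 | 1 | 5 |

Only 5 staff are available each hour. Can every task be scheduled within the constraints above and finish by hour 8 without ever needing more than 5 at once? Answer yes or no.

The minimum achievable peak is 6; 5 < 6, so no feasible schedule stays within the cap.

no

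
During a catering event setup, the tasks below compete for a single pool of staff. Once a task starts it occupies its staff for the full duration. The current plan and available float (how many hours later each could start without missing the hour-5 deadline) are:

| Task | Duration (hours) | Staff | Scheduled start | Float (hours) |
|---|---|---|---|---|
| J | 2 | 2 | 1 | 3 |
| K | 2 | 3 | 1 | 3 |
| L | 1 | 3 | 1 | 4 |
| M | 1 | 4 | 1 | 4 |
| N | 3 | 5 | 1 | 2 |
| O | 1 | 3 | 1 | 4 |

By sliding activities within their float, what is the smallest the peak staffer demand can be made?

8

Early-start (J@1, K@1, L@1, M@1, N@1, O@1) gives peak 20: h1:20  h2:10  h3:5  h4:0  h5:0.
Shift K→2, L→2, N→3, O→4.
Schedule J@1, K@2, L@2, M@1, N@3, O@4: h1:6  h2:8  h3:8  h4:8  h5:5 — peak 8.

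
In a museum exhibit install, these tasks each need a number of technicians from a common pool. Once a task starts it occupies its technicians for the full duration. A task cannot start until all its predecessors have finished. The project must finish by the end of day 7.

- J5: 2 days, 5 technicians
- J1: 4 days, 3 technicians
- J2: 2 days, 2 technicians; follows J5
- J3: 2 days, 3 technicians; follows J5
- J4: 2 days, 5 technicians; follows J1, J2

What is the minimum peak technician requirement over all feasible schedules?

8

Schedule J5@1, J1@1, J2@3, J3@3, J4@5: d1:8  d2:8  d3:8  d4:8  d5:5  d6:5  d7:0 — peak 8.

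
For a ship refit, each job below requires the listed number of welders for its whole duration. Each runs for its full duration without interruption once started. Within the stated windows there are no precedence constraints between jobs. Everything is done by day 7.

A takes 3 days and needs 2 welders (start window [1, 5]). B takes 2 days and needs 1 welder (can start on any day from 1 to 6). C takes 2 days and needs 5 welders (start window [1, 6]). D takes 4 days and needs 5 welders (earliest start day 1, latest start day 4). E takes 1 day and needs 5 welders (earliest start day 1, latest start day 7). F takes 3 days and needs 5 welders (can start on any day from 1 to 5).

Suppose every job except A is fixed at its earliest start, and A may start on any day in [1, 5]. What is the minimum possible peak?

A@1: d1:23  d2:18  d3:12  d4:5  d5:0  d6:0  d7:0 → peak 23
A@2: d1:21  d2:18  d3:12  d4:7  d5:0  d6:0  d7:0 → peak 21
A@3: d1:21  d2:16  d3:12  d4:7  d5:2  d6:0  d7:0 → peak 21
A@4: d1:21  d2:16  d3:10  d4:7  d5:2  d6:2  d7:0 → peak 21
A@5: d1:21  d2:16  d3:10  d4:5  d5:2  d6:2  d7:2 → peak 21
Best is A@2, peak 21.

21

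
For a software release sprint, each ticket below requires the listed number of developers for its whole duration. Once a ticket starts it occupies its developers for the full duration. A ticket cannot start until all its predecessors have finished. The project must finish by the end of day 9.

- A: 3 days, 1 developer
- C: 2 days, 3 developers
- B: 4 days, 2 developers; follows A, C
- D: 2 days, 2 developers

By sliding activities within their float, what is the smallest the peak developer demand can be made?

3

Early-start (A@1, C@1, B@4, D@1) gives peak 6: d1:6  d2:6  d3:1  d4:2  d5:2  d6:2  d7:2  d8:0  d9:0.
Shift C→4, B→6.
Schedule A@1, C@4, B@6, D@1: d1:3  d2:3  d3:1  d4:3  d5:3  d6:2  d7:2  d8:2  d9:2 — peak 3.
Total developer-days = 21 over 9 days ⇒ peak ≥ ⌈21/9⌉ = 3, so 3 is optimal.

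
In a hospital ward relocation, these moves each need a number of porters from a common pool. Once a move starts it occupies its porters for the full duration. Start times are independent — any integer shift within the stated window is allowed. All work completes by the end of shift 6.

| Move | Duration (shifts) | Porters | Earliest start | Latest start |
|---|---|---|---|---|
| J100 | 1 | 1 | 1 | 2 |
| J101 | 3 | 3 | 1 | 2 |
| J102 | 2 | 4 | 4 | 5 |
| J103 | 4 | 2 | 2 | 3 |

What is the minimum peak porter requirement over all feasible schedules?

Schedule J100@1, J101@1, J102@4, J103@2: s1:4  s2:5  s3:5  s4:6  s5:6  s6:0 — peak 6.
No arrangement of the 16 feasible schedules does better.

6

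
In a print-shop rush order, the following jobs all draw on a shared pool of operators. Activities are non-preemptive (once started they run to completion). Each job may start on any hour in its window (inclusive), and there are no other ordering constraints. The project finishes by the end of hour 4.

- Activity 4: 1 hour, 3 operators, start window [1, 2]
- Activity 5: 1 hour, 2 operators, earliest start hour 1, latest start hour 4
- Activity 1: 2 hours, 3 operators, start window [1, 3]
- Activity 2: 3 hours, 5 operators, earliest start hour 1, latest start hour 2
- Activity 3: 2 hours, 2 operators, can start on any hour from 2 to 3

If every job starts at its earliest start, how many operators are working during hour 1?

At early start, hour 1 has: Activity 4, Activity 5, Activity 1, Activity 2.
Demand: 3 + 2 + 3 + 5 = 13.

13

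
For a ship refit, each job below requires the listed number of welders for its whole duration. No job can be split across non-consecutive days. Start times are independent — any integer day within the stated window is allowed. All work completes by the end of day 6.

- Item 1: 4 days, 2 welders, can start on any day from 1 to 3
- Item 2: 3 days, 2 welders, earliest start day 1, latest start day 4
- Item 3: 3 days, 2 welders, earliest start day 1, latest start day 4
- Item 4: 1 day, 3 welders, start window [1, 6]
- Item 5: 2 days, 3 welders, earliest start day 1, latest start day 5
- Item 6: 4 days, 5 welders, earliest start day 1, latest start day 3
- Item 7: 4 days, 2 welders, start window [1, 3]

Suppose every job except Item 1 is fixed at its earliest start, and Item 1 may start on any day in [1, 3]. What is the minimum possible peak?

Item 1@1: d1:19  d2:16  d3:13  d4:9  d5:0  d6:0 → peak 19
Item 1@2: d1:17  d2:16  d3:13  d4:9  d5:2  d6:0 → peak 17
Item 1@3: d1:17  d2:14  d3:13  d4:9  d5:2  d6:2 → peak 17
Best is Item 1@2, peak 17.

17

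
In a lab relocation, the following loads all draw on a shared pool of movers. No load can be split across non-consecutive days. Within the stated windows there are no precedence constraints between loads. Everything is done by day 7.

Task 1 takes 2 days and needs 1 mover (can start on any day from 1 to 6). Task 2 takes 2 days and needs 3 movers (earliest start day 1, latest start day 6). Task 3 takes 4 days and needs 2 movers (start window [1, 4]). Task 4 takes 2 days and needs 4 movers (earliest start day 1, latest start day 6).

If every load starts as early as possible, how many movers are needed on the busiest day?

10

Early-start schedule: Task 1@1, Task 2@1, Task 3@1, Task 4@1.
Load per day: day 1: 10, day 2: 10, day 3: 2, day 4: 2, day 5: 0, day 6: 0, day 7: 0.
Peak is 10.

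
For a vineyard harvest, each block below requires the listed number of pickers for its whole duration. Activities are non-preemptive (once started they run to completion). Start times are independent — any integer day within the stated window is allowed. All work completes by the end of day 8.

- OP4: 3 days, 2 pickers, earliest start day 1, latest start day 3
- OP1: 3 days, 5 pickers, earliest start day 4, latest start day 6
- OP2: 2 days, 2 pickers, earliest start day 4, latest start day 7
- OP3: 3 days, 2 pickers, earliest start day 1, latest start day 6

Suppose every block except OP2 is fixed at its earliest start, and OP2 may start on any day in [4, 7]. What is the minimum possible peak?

5

OP2@4: d1:4  d2:4  d3:4  d4:7  d5:7  d6:5  d7:0  d8:0 → peak 7
OP2@5: d1:4  d2:4  d3:4  d4:5  d5:7  d6:7  d7:0  d8:0 → peak 7
OP2@6: d1:4  d2:4  d3:4  d4:5  d5:5  d6:7  d7:2  d8:0 → peak 7
OP2@7: d1:4  d2:4  d3:4  d4:5  d5:5  d6:5  d7:2  d8:2 → peak 5
Best is OP2@7, peak 5.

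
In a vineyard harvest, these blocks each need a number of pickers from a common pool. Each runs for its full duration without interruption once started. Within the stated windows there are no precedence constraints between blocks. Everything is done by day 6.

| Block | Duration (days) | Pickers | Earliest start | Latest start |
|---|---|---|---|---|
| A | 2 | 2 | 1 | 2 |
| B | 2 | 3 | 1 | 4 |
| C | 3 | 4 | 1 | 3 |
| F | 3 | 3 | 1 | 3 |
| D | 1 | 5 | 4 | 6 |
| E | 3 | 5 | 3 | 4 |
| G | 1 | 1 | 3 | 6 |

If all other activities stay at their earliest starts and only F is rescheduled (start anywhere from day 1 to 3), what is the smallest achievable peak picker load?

F@1: d1:12  d2:12  d3:13  d4:10  d5:5  d6:0 → peak 13
F@2: d1:9  d2:12  d3:13  d4:13  d5:5  d6:0 → peak 13
F@3: d1:9  d2:9  d3:13  d4:13  d5:8  d6:0 → peak 13
Best is F@1, peak 13.

13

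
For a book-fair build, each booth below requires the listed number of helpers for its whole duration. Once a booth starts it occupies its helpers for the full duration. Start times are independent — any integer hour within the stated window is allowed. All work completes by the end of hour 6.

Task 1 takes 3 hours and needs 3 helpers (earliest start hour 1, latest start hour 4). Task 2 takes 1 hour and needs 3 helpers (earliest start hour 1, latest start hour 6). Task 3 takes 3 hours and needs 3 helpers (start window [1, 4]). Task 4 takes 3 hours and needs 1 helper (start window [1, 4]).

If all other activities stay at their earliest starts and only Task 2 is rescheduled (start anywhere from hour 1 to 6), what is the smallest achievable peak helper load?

Task 2@1: h1:10  h2:7  h3:7  h4:0  h5:0  h6:0 → peak 10
Task 2@2: h1:7  h2:10  h3:7  h4:0  h5:0  h6:0 → peak 10
Task 2@3: h1:7  h2:7  h3:10  h4:0  h5:0  h6:0 → peak 10
Task 2@4: h1:7  h2:7  h3:7  h4:3  h5:0  h6:0 → peak 7
Task 2@5: h1:7  h2:7  h3:7  h4:0  h5:3  h6:0 → peak 7
Task 2@6: h1:7  h2:7  h3:7  h4:0  h5:0  h6:3 → peak 7
Best is Task 2@4, peak 7.

7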